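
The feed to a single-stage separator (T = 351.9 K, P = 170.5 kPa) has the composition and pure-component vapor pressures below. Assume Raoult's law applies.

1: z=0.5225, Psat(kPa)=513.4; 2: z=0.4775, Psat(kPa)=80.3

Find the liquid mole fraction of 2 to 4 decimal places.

x_2 = 0.7917

Raoult's law: Kᵢ = Pᵢˢᵃᵗ/P = Pᵢˢᵃᵗ/170.5.
  K_1 = 513.4/170.5 = 3.011144, K_2 = 80.3/170.5 = 0.470968
Rachford–Rice: g(ψ) = Σ zᵢ(Kᵢ−1)/(1+ψ(Kᵢ−1)) = 0.
g(0) = ΣzᵢKᵢ − 1 = 0.7982 and g(1) = 1 − Σzᵢ/Kᵢ = -0.1874, so a root lies in (0, 1).
Binary case is linear: z₁(K₁−1)(1+ψ(K₂−1)) + z₂(K₂−1)(1+ψ(K₁−1)) = 0
⇒ ψ = [z₁(K₁−1)+z₂(K₂−1)] / [−(K₁−1)(K₂−1)] = 0.79821/1.06396 = 0.7502
Compositions from xᵢ = zᵢ/(1+ψ(Kᵢ−1)), yᵢ = Kᵢxᵢ:
  1: x = 0.2083, y = 0.6271
  2: x = 0.7917, y = 0.3729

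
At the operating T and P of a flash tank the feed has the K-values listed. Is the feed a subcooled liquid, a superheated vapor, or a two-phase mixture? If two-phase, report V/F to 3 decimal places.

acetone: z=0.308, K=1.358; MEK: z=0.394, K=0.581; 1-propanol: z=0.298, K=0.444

ΣzᵢKᵢ = 0.779; Σzᵢ/Kᵢ = 1.576.
Since ΣzᵢKᵢ < 1 the mixture is below its bubble point — single liquid phase.

subcooled liquid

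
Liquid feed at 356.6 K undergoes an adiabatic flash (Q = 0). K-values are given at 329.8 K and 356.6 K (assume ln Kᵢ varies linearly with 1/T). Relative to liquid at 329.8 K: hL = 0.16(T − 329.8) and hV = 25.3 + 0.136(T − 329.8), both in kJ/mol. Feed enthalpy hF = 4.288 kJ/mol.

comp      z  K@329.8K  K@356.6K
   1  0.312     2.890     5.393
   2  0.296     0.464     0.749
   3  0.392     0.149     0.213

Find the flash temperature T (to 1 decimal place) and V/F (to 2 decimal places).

T = 334.4 K, V/F = 0.14

Adiabatic flash: solve Rachford–Rice at each trial T, then check hF = ψ·hV(T) + (1−ψ)·hL(T).
  T = 329.8 K: K = (2.890, 0.464, 0.149), RR gives ψ = 0.071, H_out = 1.795 kJ/mol
  T = 356.6 K: K = (5.393, 0.749, 0.213), RR gives ψ = 0.374, H_out = 13.499 kJ/mol
  T = 343.2 K: K = (3.996, 0.595, 0.179), RR gives ψ = 0.247, H_out = 8.324 kJ/mol
  T = 336.5 K: K = (3.409, 0.527, 0.164), RR gives ψ = 0.169, H_out = 5.324 kJ/mol
  T = 333.1 K: K = (3.138, 0.494, 0.156), RR gives ψ = 0.123, H_out = 3.619 kJ/mol
  T = 334.8 K: K = (3.271, 0.510, 0.160), RR gives ψ = 0.147, H_out = 4.491 kJ/mol
Linear interpolation between T = 333.1 (H_out = 3.619) and T = 334.8 (H_out = 4.491) on hF = 4.288 gives T ≈ 334.4 K, at which ψ = 0.14.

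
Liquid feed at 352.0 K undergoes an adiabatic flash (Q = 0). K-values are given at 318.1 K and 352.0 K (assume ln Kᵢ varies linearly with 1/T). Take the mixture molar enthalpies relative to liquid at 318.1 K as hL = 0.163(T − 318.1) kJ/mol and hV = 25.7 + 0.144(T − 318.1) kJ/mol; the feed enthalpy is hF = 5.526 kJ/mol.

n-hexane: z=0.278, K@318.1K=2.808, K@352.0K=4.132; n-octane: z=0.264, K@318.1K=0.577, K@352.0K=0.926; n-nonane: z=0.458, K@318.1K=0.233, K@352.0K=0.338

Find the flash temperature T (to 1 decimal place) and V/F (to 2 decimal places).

T = 329.2 K, V/F = 0.15

Adiabatic flash: solve Rachford–Rice at each trial T, then check hF = ψ·hV(T) + (1−ψ)·hL(T).
  T = 318.1 K: K = (2.808, 0.577, 0.233), RR gives ψ = 0.034, H_out = 0.863 kJ/mol
  T = 352.0 K: K = (4.132, 0.926, 0.338), RR gives ψ = 0.351, H_out = 14.313 kJ/mol
  T = 335.1 K: K = (3.442, 0.740, 0.283), RR gives ψ = 0.201, H_out = 7.862 kJ/mol
  T = 326.6 K: K = (3.117, 0.656, 0.258), RR gives ψ = 0.121, H_out = 4.478 kJ/mol
  T = 330.9 K: K = (3.279, 0.698, 0.271), RR gives ψ = 0.162, H_out = 6.210 kJ/mol
  T = 328.8 K: K = (3.200, 0.677, 0.264), RR gives ψ = 0.142, H_out = 5.371 kJ/mol
Linear interpolation between T = 328.8 (H_out = 5.371) and T = 330.9 (H_out = 6.210) on hF = 5.526 gives T ≈ 329.2 K, at which ψ = 0.15.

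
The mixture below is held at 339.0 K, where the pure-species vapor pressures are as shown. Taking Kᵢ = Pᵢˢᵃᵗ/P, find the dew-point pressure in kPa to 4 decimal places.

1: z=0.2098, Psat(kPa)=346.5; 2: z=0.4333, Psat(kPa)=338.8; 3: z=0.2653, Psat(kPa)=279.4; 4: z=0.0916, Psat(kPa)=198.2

Pdew = 303.3886 kPa

At the dew point ψ → 1, so Σzᵢ/Kᵢ = 1 with Kᵢ = Pᵢˢᵃᵗ/P ⇒ 1/P = Σzᵢ/Pᵢˢᵃᵗ.
1/P = 0.2098/346.5 + 0.4333/338.8 + 0.2653/279.4 + 0.0916/198.2 = 0.0032961 ⇒ P = 303.3886 kPa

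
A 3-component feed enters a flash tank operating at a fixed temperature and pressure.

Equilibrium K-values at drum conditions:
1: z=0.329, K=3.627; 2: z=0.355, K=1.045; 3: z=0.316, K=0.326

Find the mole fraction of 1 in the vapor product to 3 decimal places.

Let ψ = V/F and solve Σ zᵢ(Kᵢ−1)/(1+ψ(Kᵢ−1)) = 0.
Feasibility: ΣzᵢKᵢ = 1.667, Σzᵢ/Kᵢ = 1.400 — both > 1, two phases present.
Iterate (Newton) starting at ψ = 0.5:
  ψ = 0.500: g = 0.0680, g' = -0.751 → ψ = 0.590
  ψ = 0.590: g = 0.0006, g' = -0.746 → ψ = 0.591
Converged at ψ = 0.591.
Compositions from xᵢ = zᵢ/(1+ψ(Kᵢ−1)), yᵢ = Kᵢxᵢ:
  1: x = 0.129, y = 0.467
  2: x = 0.346, y = 0.361
  3: x = 0.525, y = 0.171

y_1 = 0.467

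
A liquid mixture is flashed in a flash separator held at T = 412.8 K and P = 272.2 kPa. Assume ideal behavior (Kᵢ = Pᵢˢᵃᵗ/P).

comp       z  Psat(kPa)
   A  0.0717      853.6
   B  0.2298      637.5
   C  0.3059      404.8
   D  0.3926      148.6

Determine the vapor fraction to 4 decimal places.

ψ = 0.8851

Raoult's law: Kᵢ = Pᵢˢᵃᵗ/P = Pᵢˢᵃᵗ/272.2.
  K_A = 853.6/272.2 = 3.135929, K_B = 637.5/272.2 = 2.342028, K_C = 404.8/272.2 = 1.487142, K_D = 148.6/272.2 = 0.545922
Rachford–Rice: g(ψ) = Σ zᵢ(Kᵢ−1)/(1+ψ(Kᵢ−1)) = 0.
Feasibility: ΣzᵢKᵢ = 1.4323, Σzᵢ/Kᵢ = 1.0458 — both > 1, two phases present.
Iterate (Newton) starting at ψ = 0.41:
  ψ = 0.4100: g = 0.18574, g' = -0.4378 → ψ = 0.8342
  ψ = 0.8342: g = 0.01954, g' = -0.3809 → ψ = 0.8855
  ψ = 0.8855: g = -0.00016, g' = -0.3874 → ψ = 0.8851
Converged at ψ = 0.8851.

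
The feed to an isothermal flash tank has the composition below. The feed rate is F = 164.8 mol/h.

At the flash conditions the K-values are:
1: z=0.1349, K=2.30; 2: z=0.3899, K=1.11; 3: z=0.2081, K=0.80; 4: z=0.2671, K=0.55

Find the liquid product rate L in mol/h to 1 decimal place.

L = 127.6 mol/h

Material balance + equilibrium reduce to Σ zᵢ(Kᵢ−1)/(1+ψ(Kᵢ−1)) = 0.
g(0) = ΣzᵢKᵢ − 1 = 0.0564 and g(1) = 1 − Σzᵢ/Kᵢ = -0.1557, so a root lies in (0, 1).
Iterate (Newton) starting at ψ = 0.5:
  ψ = 0.5000: g = -0.05440, g' = -0.1883 → ψ = 0.2111
  ψ = 0.2111: g = 0.00325, g' = -0.2200 → ψ = 0.2259
  ψ = 0.2259: g = 0.00002, g' = -0.2169 → ψ = 0.2260
Converged at ψ = 0.2260.
Then V = ψ·F = 0.2260·164.8 = 37.2 mol/h and L = F − V = 127.6 mol/h.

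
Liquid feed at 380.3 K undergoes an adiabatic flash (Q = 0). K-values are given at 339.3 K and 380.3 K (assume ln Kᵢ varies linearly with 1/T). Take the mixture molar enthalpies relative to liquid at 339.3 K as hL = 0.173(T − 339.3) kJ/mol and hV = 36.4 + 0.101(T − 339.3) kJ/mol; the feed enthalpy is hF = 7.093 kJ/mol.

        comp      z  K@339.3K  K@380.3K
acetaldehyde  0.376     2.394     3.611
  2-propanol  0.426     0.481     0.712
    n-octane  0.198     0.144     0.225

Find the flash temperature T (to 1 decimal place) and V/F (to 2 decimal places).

T = 342.1 K, V/F = 0.18

Adiabatic flash: solve Rachford–Rice at each trial T, then check hF = ψ·hV(T) + (1−ψ)·hL(T).
  T = 339.3 K: K = (2.394, 0.481, 0.144), RR gives ψ = 0.149, H_out = 5.428 kJ/mol
  T = 380.3 K: K = (3.611, 0.712, 0.225), RR gives ψ = 0.538, H_out = 25.083 kJ/mol
  T = 359.8 K: K = (2.975, 0.592, 0.182), RR gives ψ = 0.361, H_out = 16.147 kJ/mol
  T = 349.6 K: K = (2.679, 0.535, 0.163), RR gives ψ = 0.263, H_out = 11.151 kJ/mol
  T = 344.5 K: K = (2.536, 0.508, 0.153), RR gives ψ = 0.209, H_out = 8.425 kJ/mol
  T = 341.9 K: K = (2.464, 0.494, 0.149), RR gives ψ = 0.180, H_out = 6.958 kJ/mol
  T = 343.2 K: K = (2.500, 0.501, 0.151), RR gives ψ = 0.194, H_out = 7.699 kJ/mol
Linear interpolation between T = 341.9 (H_out = 6.958) and T = 343.2 (H_out = 7.699) on hF = 7.093 gives T ≈ 342.1 K, at which ψ = 0.18.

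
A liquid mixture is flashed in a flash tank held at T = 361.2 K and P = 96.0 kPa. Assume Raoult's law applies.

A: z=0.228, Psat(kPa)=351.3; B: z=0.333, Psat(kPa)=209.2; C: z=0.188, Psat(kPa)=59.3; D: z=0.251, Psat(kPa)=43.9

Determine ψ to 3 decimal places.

Raoult's law: Kᵢ = Pᵢˢᵃᵗ/P = Pᵢˢᵃᵗ/96.0.
  K_A = 351.3/96.0 = 3.65938, K_B = 209.2/96.0 = 2.17917, K_C = 59.3/96.0 = 0.61771, K_D = 43.9/96.0 = 0.45729
Rachford–Rice: g(ψ) = Σ zᵢ(Kᵢ−1)/(1+ψ(Kᵢ−1)) = 0.
Feasibility: ΣzᵢKᵢ = 1.791, Σzᵢ/Kᵢ = 1.068 — both > 1, two phases present.
Newton–Raphson from ψ = 0.65:
  ψ = 0.650: g = 0.1384, g' = -0.590 → ψ = 0.885
  ψ = 0.885: g = 0.0025, g' = -0.591 → ψ = 0.889
Converged at ψ = 0.889.

ψ = 0.889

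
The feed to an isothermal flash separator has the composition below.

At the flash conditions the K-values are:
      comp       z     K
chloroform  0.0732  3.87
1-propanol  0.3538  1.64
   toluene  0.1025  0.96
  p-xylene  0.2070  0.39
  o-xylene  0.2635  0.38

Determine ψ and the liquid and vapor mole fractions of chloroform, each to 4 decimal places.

Newton iteration, ψ⁰ = 0.5:
  ψ = 0.5000: g = -0.16482, g' = -0.5572 → ψ = 0.2042
  ψ = 0.2042: g = -0.00272, g' = -0.5865 → ψ = 0.1996
Converged at ψ = 0.1996.
Compositions from xᵢ = zᵢ/(1+ψ(Kᵢ−1)), yᵢ = Kᵢxᵢ:
  chloroform: x = 0.0465, y = 0.1801
  1-propanol: x = 0.3137, y = 0.5145
  toluene: x = 0.1033, y = 0.0992
  p-xylene: x = 0.2357, y = 0.0919
  o-xylene: x = 0.3007, y = 0.1143

ψ = 0.1996, x_chloroform = 0.0465, y_chloroform = 0.1801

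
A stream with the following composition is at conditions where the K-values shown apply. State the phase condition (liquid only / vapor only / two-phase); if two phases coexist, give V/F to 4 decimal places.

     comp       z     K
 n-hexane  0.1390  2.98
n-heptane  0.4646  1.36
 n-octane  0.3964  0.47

two-phase, V/F = 0.4850

ΣzᵢKᵢ = 1.2324; Σzᵢ/Kᵢ = 1.2317.
Both exceed 1, so a two-phase solution exists.
Newton–Raphson from ψ = 0.56:
  ψ = 0.5600: g = -0.02906, g' = -0.3894 → ψ = 0.4854
  ψ = 0.4854: g = -0.00013, g' = -0.3872 → ψ = 0.4850
Converged at ψ = 0.4850.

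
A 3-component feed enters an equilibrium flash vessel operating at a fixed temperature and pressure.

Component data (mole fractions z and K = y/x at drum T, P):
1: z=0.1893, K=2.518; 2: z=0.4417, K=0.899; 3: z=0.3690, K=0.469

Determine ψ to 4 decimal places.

ψ = 0.0944

Newton iteration, ψ⁰ = 0.5:
  ψ = 0.5000: g = -0.15039, g' = -0.3388 → ψ = 0.0562
  ψ = 0.0562: g = 0.01795, g' = -0.4855 → ψ = 0.0931
  ψ = 0.0931: g = 0.00059, g' = -0.4546 → ψ = 0.0944
Converged at ψ = 0.0944.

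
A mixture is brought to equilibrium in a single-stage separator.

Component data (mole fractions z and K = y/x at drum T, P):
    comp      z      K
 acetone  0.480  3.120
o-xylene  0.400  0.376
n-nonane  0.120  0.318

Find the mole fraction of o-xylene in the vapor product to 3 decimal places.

Rachford–Rice: g(β) = Σ zᵢ(Kᵢ−1)/(1+β(Kᵢ−1)) = 0.
Check two-phase: ΣzᵢKᵢ = 1.686 > 1 and Σzᵢ/Kᵢ = 1.595 > 1, so g(0) = 0.686 > 0 and g(1) = -0.595 < 0.
Newton–Raphson from β = 0.5:
  β = 0.500: g = 0.0070, g' = -0.966 → β = 0.507
Converged at β = 0.507.
Compositions from xᵢ = zᵢ/(1+β(Kᵢ−1)), yᵢ = Kᵢxᵢ:
  acetone: x = 0.231, y = 0.722
  o-xylene: x = 0.585, y = 0.220
  n-nonane: x = 0.183, y = 0.058

y_o-xylene = 0.220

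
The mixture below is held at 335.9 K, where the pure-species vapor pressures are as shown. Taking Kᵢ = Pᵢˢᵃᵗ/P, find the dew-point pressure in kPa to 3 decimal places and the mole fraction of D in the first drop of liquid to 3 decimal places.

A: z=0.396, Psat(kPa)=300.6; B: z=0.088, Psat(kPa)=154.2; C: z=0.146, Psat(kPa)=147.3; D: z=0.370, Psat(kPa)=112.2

At the dew point ψ → 1, so Σzᵢ/Kᵢ = 1 with Kᵢ = Pᵢˢᵃᵗ/P ⇒ 1/P = Σzᵢ/Pᵢˢᵃᵗ.
1/P = 0.396/300.6 + 0.088/154.2 + 0.146/147.3 + 0.370/112.2 = 0.006177 ⇒ P = 161.893 kPa
xᵢ = zᵢP/Pᵢˢᵃᵗ ⇒ x_D = 0.370·161.893/112.2 = 0.534

Pdew = 161.893 kPa, x_D = 0.534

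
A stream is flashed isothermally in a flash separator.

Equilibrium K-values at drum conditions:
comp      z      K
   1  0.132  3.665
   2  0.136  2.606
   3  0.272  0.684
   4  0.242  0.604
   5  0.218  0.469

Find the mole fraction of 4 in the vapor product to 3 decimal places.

y_4 = 0.166

Rachford–Rice: g(V/F) = Σ zᵢ(Kᵢ−1)/(1+V/F(Kᵢ−1)) = 0.
g(0) = ΣzᵢKᵢ − 1 = 0.273 and g(1) = 1 − Σzᵢ/Kᵢ = -0.351, so a root lies in (0, 1).
Newton iteration, V/F⁰ = 0.5:
  V/F = 0.500: g = -0.1072, g' = -0.491 → V/F = 0.282
  V/F = 0.282: g = 0.0129, g' = -0.638 → V/F = 0.302
Converged at V/F = 0.302.
Compositions from xᵢ = zᵢ/(1+V/F(Kᵢ−1)), yᵢ = Kᵢxᵢ:
  1: x = 0.073, y = 0.268
  2: x = 0.092, y = 0.239
  3: x = 0.301, y = 0.206
  4: x = 0.275, y = 0.166
  5: x = 0.260, y = 0.122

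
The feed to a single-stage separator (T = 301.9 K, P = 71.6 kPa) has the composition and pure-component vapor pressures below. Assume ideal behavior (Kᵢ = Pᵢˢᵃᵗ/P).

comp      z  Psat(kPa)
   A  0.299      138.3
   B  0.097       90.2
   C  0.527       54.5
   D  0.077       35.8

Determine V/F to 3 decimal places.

Raoult's law: Kᵢ = Pᵢˢᵃᵗ/P = Pᵢˢᵃᵗ/71.6.
  K_A = 138.3/71.6 = 1.93156, K_B = 90.2/71.6 = 1.25978, K_C = 54.5/71.6 = 0.76117, K_D = 35.8/71.6 = 0.50000
Material balance + equilibrium reduce to Σ zᵢ(Kᵢ−1)/(1+V/F(Kᵢ−1)) = 0.
g(0) = ΣzᵢKᵢ − 1 = 0.139 and g(1) = 1 − Σzᵢ/Kᵢ = -0.078, so a root lies in (0, 1).
Newton iteration, V/F⁰ = 0.59:
  V/F = 0.590: g = 0.0005, g' = -0.192 → V/F = 0.592
Converged at V/F = 0.592.

V/F = 0.592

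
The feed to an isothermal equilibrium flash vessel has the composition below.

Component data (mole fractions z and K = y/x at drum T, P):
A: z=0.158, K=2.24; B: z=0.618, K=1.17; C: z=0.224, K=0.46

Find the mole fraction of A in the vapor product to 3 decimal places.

Rachford–Rice: g(ψ) = Σ zᵢ(Kᵢ−1)/(1+ψ(Kᵢ−1)) = 0.
g(0) = ΣzᵢKᵢ − 1 = 0.180 and g(1) = 1 − Σzᵢ/Kᵢ = -0.086, so a root lies in (0, 1).
Newton–Raphson from ψ = 0.62:
  ψ = 0.620: g = 0.0240, g' = -0.240 → ψ = 0.720
  ψ = 0.720: g = -0.0008, g' = -0.257 → ψ = 0.717
Converged at ψ = 0.717.
Compositions from xᵢ = zᵢ/(1+ψ(Kᵢ−1)), yᵢ = Kᵢxᵢ:
  A: x = 0.084, y = 0.187
  B: x = 0.551, y = 0.645
  C: x = 0.365, y = 0.168

y_A = 0.187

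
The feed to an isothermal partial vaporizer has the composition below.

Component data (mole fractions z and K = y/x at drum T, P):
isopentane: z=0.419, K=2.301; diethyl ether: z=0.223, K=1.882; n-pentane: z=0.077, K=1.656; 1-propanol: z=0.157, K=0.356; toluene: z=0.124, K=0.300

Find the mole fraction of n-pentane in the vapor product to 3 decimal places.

y_n-pentane = 0.083

Rachford–Rice: g(ψ) = Σ zᵢ(Kᵢ−1)/(1+ψ(Kᵢ−1)) = 0.
g(0) = ΣzᵢKᵢ − 1 = 0.604 and g(1) = 1 − Σzᵢ/Kᵢ = -0.201, so a root lies in (0, 1).
Newton–Raphson from ψ = 0.5:
  ψ = 0.500: g = 0.2221, g' = -0.648 → ψ = 0.843
  ψ = 0.843: g = -0.0274, g' = -0.905 → ψ = 0.812
Converged at ψ = 0.812.
Compositions from xᵢ = zᵢ/(1+ψ(Kᵢ−1)), yᵢ = Kᵢxᵢ:
  isopentane: x = 0.204, y = 0.469
  diethyl ether: x = 0.130, y = 0.245
  n-pentane: x = 0.050, y = 0.083
  1-propanol: x = 0.329, y = 0.117
  toluene: x = 0.287, y = 0.086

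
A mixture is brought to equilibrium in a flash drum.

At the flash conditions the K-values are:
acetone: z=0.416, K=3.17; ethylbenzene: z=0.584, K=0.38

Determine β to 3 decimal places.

Material balance + equilibrium reduce to Σ zᵢ(Kᵢ−1)/(1+β(Kᵢ−1)) = 0.
Check two-phase: ΣzᵢKᵢ = 1.541 > 1 and Σzᵢ/Kᵢ = 1.668 > 1, so g(0) = 0.541 > 0 and g(1) = -0.668 < 0.
Binary case is linear: z₁(K₁−1)(1+β(K₂−1)) + z₂(K₂−1)(1+β(K₁−1)) = 0
⇒ β = [z₁(K₁−1)+z₂(K₂−1)] / [−(K₁−1)(K₂−1)] = 0.5406/1.3454 = 0.402

β = 0.402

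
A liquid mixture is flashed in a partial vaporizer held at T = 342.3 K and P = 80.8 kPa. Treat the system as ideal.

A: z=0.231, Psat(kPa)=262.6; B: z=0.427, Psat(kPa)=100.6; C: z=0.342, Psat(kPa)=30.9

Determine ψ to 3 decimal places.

Raoult's law: Kᵢ = Pᵢˢᵃᵗ/P = Pᵢˢᵃᵗ/80.8.
  K_A = 262.6/80.8 = 3.25000, K_B = 100.6/80.8 = 1.24505, K_C = 30.9/80.8 = 0.38243
Let ψ = V/F and solve Σ zᵢ(Kᵢ−1)/(1+ψ(Kᵢ−1)) = 0.
Check two-phase: ΣzᵢKᵢ = 1.413 > 1 and Σzᵢ/Kᵢ = 1.308 > 1, so g(0) = 0.413 > 0 and g(1) = -0.308 < 0.
Iterate (Newton) starting at ψ = 0.31:
  ψ = 0.310: g = 0.1422, g' = -0.628 → ψ = 0.537
  ψ = 0.537: g = 0.0120, g' = -0.552 → ψ = 0.558
Converged at ψ = 0.558.

ψ = 0.558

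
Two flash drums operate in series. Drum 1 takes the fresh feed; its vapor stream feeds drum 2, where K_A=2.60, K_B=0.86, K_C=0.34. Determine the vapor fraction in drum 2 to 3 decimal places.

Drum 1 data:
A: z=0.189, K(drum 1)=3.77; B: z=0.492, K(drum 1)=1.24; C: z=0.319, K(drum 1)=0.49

V/F (drum 2) = 0.214

Drum 1:
Rachford–Rice: g(ψ₁) = Σ zᵢ(Kᵢ−1)/(1+ψ₁(Kᵢ−1)) = 0.
Check two-phase: ΣzᵢKᵢ = 1.479 > 1 and Σzᵢ/Kᵢ = 1.098 > 1, so g(0) = 0.479 > 0 and g(1) = -0.098 < 0.
Iterate (Newton) starting at ψ₁ = 0.32:
  ψ₁ = 0.320: g = 0.1928, g' = -0.550 → ψ₁ = 0.670
  ψ₁ = 0.670: g = 0.0378, g' = -0.390 → ψ₁ = 0.767
Converged at ψ₁ = 0.767.
Drum-1 compositions:
  A: x = 0.060, y = 0.228
  B: x = 0.416, y = 0.515
  C: x = 0.524, y = 0.257
Drum-2 feed = drum-1 vapor: z₂ = (0.2280, 0.5152, 0.2568).
Drum 2:
Rachford–Rice: g(ψ₂) = Σ zᵢ(Kᵢ−1)/(1+ψ₂(Kᵢ−1)) = 0.
Check two-phase: ΣzᵢKᵢ = 1.123 > 1 and Σzᵢ/Kᵢ = 1.442 > 1, so g(0) = 0.123 > 0 and g(1) = -0.442 < 0.
Newton iteration, ψ₂⁰ = 0.54:
  ψ₂ = 0.540: g = -0.1456, g' = -0.450 → ψ₂ = 0.216
  ψ₂ = 0.216: g = -0.0010, g' = -0.485 → ψ₂ = 0.214
Converged at ψ₂ = 0.214.
  A: x = 0.170, y = 0.442
  B: x = 0.531, y = 0.457
  C: x = 0.299, y = 0.102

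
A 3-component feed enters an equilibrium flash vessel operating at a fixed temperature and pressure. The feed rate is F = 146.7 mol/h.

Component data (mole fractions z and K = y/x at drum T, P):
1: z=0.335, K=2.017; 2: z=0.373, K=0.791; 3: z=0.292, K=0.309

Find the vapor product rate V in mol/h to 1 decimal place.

V = 18.8 mol/h

Newton–Raphson from β = 0.5:
  β = 0.500: g = -0.1695, g' = -0.498 → β = 0.160
  β = 0.160: g = -0.0144, g' = -0.450 → β = 0.128
Converged at β = 0.128.
Then V = β·F = 0.1280·146.7 = 18.8 mol/h and L = F − V = 127.9 mol/h.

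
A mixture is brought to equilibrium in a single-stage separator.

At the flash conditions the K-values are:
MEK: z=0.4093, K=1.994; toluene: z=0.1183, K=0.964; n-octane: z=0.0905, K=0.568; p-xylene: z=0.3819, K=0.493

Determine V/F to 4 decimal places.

Newton–Raphson from V/F = 0.5:
  V/F = 0.5000: g = -0.04181, g' = -0.3843 → V/F = 0.3912
  V/F = 0.3912: g = 0.00004, g' = -0.3870 → V/F = 0.3913
Converged at V/F = 0.3913.

V/F = 0.3913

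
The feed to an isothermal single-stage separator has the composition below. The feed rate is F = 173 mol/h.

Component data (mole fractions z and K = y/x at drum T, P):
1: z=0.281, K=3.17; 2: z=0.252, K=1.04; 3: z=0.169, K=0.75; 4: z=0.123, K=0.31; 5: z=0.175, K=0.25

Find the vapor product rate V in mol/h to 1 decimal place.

V = 65.5 mol/h

Rachford–Rice: g(ψ) = Σ zᵢ(Kᵢ−1)/(1+ψ(Kᵢ−1)) = 0.
g(0) = ΣzᵢKᵢ − 1 = 0.361 and g(1) = 1 − Σzᵢ/Kᵢ = -0.653, so a root lies in (0, 1).
Newton iteration, ψ⁰ = 0.45:
  ψ = 0.450: g = -0.0504, g' = -0.700 → ψ = 0.378
Converged at ψ = 0.378.
Then V = ψ·F = 0.3784·173 = 65.5 mol/h and L = F − V = 107.5 mol/h.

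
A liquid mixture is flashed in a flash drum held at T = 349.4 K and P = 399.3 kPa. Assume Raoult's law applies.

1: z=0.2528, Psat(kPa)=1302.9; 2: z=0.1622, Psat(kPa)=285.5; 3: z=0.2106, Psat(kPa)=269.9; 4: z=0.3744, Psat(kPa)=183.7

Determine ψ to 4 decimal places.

ψ = 0.2608

Raoult's law: Kᵢ = Pᵢˢᵃᵗ/P = Pᵢˢᵃᵗ/399.3.
  K_1 = 1302.9/399.3 = 3.262960, K_2 = 285.5/399.3 = 0.715001, K_3 = 269.9/399.3 = 0.675933, K_4 = 183.7/399.3 = 0.460055
Newton iteration, ψ⁰ = 0.55:
  ψ = 0.5500: g = -0.17056, g' = -0.5291 → ψ = 0.2276
  ψ = 0.2276: g = 0.02398, g' = -0.7467 → ψ = 0.2597
  ψ = 0.2597: g = 0.00072, g' = -0.7029 → ψ = 0.2608
Converged at ψ = 0.2608.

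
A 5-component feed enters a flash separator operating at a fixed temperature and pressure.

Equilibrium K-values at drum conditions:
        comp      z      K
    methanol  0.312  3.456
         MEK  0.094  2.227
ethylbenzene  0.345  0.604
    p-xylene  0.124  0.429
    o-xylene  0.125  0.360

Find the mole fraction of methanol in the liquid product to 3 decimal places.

Newton–Raphson from V/F = 0.5:
  V/F = 0.500: g = 0.0283, g' = -0.708 → V/F = 0.540
  V/F = 0.540: g = 0.0004, g' = -0.691 → V/F = 0.541
Converged at V/F = 0.541.
Compositions from xᵢ = zᵢ/(1+V/F(Kᵢ−1)), yᵢ = Kᵢxᵢ:
  methanol: x = 0.134, y = 0.463
  MEK: x = 0.057, y = 0.126
  ethylbenzene: x = 0.439, y = 0.265
  p-xylene: x = 0.179, y = 0.077
  o-xylene: x = 0.191, y = 0.069

x_methanol = 0.134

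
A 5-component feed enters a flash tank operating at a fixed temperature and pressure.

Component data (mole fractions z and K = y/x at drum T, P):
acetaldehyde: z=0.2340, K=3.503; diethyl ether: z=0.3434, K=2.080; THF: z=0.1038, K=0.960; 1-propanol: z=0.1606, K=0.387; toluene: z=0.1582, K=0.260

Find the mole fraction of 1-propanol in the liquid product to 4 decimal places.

Material balance + equilibrium reduce to Σ zᵢ(Kᵢ−1)/(1+ψ(Kᵢ−1)) = 0.
Check two-phase: ΣzᵢKᵢ = 1.7369 > 1 and Σzᵢ/Kᵢ = 1.3635 > 1, so g(0) = 0.7369 > 0 and g(1) = -0.3635 < 0.
Newton–Raphson from ψ = 0.38:
  ψ = 0.3800: g = 0.26771, g' = -0.8569 → ψ = 0.6924
  ψ = 0.6924: g = 0.01107, g' = -0.8741 → ψ = 0.7051
  ψ = 0.7051: g = -0.00008, g' = -0.8870 → ψ = 0.7050
Converged at ψ = 0.7050.
Compositions from xᵢ = zᵢ/(1+ψ(Kᵢ−1)), yᵢ = Kᵢxᵢ:
  acetaldehyde: x = 0.0846, y = 0.2965
  diethyl ether: x = 0.1950, y = 0.4055
  THF: x = 0.1068, y = 0.1025
  1-propanol: x = 0.2828, y = 0.1095
  toluene: x = 0.3308, y = 0.0860

x_1-propanol = 0.2828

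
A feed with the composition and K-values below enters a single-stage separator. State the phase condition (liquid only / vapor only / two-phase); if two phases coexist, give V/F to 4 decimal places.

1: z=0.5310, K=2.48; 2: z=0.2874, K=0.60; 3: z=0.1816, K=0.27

two-phase, V/F = 0.6404

ΣzᵢKᵢ = 1.5384; Σzᵢ/Kᵢ = 1.3657.
Both exceed 1, so a two-phase solution exists.
Let ψ = V/F and solve Σ zᵢ(Kᵢ−1)/(1+ψ(Kᵢ−1)) = 0.
Iterate (Newton) starting at ψ = 0.5:
  ψ = 0.5000: g = 0.09919, g' = -0.6960 → ψ = 0.6425
  ψ = 0.6425: g = -0.00157, g' = -0.7321 → ψ = 0.6404
Converged at ψ = 0.6404.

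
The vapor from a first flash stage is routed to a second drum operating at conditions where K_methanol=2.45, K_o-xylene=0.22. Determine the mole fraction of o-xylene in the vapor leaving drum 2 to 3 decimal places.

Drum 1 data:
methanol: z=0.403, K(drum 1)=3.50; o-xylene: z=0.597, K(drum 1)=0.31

Drum 1:
Rachford–Rice: g(ψ₁) = Σ zᵢ(Kᵢ−1)/(1+ψ₁(Kᵢ−1)) = 0.
Feasibility: ΣzᵢKᵢ = 1.596, Σzᵢ/Kᵢ = 2.041 — both > 1, two phases present.
Binary case is linear: z₁(K₁−1)(1+ψ₁(K₂−1)) + z₂(K₂−1)(1+ψ₁(K₁−1)) = 0
⇒ ψ₁ = [z₁(K₁−1)+z₂(K₂−1)] / [−(K₁−1)(K₂−1)] = 0.5956/1.7250 = 0.345
Drum-1 compositions:
  methanol: x = 0.216, y = 0.757
  o-xylene: x = 0.784, y = 0.243
Drum-2 feed = drum-1 vapor: z₂ = (0.7571, 0.2429).
Drum 2:
Rachford–Rice: g(ψ₂) = Σ zᵢ(Kᵢ−1)/(1+ψ₂(Kᵢ−1)) = 0.
Check two-phase: ΣzᵢKᵢ = 1.908 > 1 and Σzᵢ/Kᵢ = 1.413 > 1, so g(0) = 0.908 > 0 and g(1) = -0.413 < 0.
Binary case is linear: z₁(K₁−1)(1+ψ₂(K₂−1)) + z₂(K₂−1)(1+ψ₂(K₁−1)) = 0
⇒ ψ₂ = [z₁(K₁−1)+z₂(K₂−1)] / [−(K₁−1)(K₂−1)] = 0.9082/1.1310 = 0.803
  methanol: x = 0.350, y = 0.857
  o-xylene: x = 0.650, y = 0.143

y_o-xylene (drum 2) = 0.143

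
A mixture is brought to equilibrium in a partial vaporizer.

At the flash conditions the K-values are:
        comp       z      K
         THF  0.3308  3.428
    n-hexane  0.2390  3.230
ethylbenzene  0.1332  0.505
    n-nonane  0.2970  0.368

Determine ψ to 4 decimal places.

Rachford–Rice: g(ψ) = Σ zᵢ(Kᵢ−1)/(1+ψ(Kᵢ−1)) = 0.
Feasibility: ΣzᵢKᵢ = 2.0825, Σzᵢ/Kᵢ = 1.2413 — both > 1, two phases present.
Newton iteration, ψ⁰ = 0.5:
  ψ = 0.5000: g = 0.25273, g' = -0.9747 → ψ = 0.7593
  ψ = 0.7593: g = 0.01384, g' = -0.9273 → ψ = 0.7742
  ψ = 0.7742: g = -0.00006, g' = -0.9357 → ψ = 0.7741
Converged at ψ = 0.7741.

ψ = 0.7741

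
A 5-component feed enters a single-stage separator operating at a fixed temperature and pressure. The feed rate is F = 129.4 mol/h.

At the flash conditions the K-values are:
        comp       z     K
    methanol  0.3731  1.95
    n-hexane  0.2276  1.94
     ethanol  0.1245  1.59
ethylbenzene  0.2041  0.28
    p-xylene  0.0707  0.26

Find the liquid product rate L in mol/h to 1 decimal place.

L = 40.6 mol/h

Newton–Raphson from V/F = 0.52:
  V/F = 0.5200: g = 0.11722, g' = -0.6396 → V/F = 0.7033
  V/F = 0.7033: g = -0.01358, g' = -0.8181 → V/F = 0.6867
  V/F = 0.6867: g = -0.00021, g' = -0.7935 → V/F = 0.6864
Converged at V/F = 0.6864.
Then V = V/F·F = 0.6864·129.4 = 88.8 mol/h and L = F − V = 40.6 mol/h.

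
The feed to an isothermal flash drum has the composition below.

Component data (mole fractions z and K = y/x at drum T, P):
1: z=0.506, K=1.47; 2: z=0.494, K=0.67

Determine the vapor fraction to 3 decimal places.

Binary case is linear: z₁(K₁−1)(1+ψ(K₂−1)) + z₂(K₂−1)(1+ψ(K₁−1)) = 0
⇒ ψ = [z₁(K₁−1)+z₂(K₂−1)] / [−(K₁−1)(K₂−1)] = 0.0748/0.1551 = 0.482

ψ = 0.482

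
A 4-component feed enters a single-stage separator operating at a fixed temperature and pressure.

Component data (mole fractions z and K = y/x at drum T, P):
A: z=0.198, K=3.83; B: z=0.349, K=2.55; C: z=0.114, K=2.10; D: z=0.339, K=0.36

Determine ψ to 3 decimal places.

ψ = 0.837

Let ψ = V/F and solve Σ zᵢ(Kᵢ−1)/(1+ψ(Kᵢ−1)) = 0.
Feasibility: ΣzᵢKᵢ = 2.010, Σzᵢ/Kᵢ = 1.185 — both > 1, two phases present.
Newton–Raphson from ψ = 0.5:
  ψ = 0.500: g = 0.2986, g' = -0.896 → ψ = 0.833
  ψ = 0.833: g = 0.0034, g' = -0.975 → ψ = 0.837
Converged at ψ = 0.837.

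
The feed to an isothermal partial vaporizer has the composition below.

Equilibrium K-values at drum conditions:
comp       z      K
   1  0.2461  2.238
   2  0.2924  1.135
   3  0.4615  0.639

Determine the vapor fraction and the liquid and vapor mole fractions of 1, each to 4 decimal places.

Rachford–Rice: g(ψ) = Σ zᵢ(Kᵢ−1)/(1+ψ(Kᵢ−1)) = 0.
Check two-phase: ΣzᵢKᵢ = 1.1775 > 1 and Σzᵢ/Kᵢ = 1.0898 > 1, so g(0) = 0.1775 > 0 and g(1) = -0.0898 < 0.
Newton–Raphson from ψ = 0.55:
  ψ = 0.5500: g = 0.01013, g' = -0.2317 → ψ = 0.5937
  ψ = 0.5937: g = 0.00010, g' = -0.2273 → ψ = 0.5941
Converged at ψ = 0.5941.
Compositions from xᵢ = zᵢ/(1+ψ(Kᵢ−1)), yᵢ = Kᵢxᵢ:
  1: x = 0.1418, y = 0.3173
  2: x = 0.2707, y = 0.3072
  3: x = 0.5875, y = 0.3754

ψ = 0.5941, x_1 = 0.1418, y_1 = 0.3173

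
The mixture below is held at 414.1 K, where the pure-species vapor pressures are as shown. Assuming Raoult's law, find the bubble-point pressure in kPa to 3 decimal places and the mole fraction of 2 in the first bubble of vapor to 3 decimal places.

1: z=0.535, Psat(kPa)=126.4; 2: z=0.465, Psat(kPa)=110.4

Pbub = 118.960 kPa, y_2 = 0.432

At the bubble point ψ → 0, so ΣzᵢKᵢ = 1 with Kᵢ = Pᵢˢᵃᵗ/P ⇒ P = ΣzᵢPᵢˢᵃᵗ.
P = 0.535·126.4 + 0.465·110.4 = 118.960 kPa
yᵢ = zᵢPᵢˢᵃᵗ/P ⇒ y_2 = 0.465·110.4/118.960 = 0.432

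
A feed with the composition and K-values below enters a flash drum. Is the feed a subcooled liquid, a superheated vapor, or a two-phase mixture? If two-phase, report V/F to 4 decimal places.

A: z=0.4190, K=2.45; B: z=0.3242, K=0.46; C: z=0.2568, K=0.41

two-phase, V/F = 0.3444

ΣzᵢKᵢ = 1.2810; Σzᵢ/Kᵢ = 1.5021.
Both exceed 1, so a two-phase solution exists.
Newton iteration, ψ⁰ = 0.5:
  ψ = 0.5000: g = -0.10253, g' = -0.6533 → ψ = 0.3431
  ψ = 0.3431: g = 0.00089, g' = -0.6758 → ψ = 0.3444
Converged at ψ = 0.3444.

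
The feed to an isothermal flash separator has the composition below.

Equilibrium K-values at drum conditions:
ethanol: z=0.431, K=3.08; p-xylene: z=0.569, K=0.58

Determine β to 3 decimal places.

β = 0.753

Material balance + equilibrium reduce to Σ zᵢ(Kᵢ−1)/(1+β(Kᵢ−1)) = 0.
Check two-phase: ΣzᵢKᵢ = 1.657 > 1 and Σzᵢ/Kᵢ = 1.121 > 1, so g(0) = 0.658 > 0 and g(1) = -0.121 < 0.
Binary case is linear: z₁(K₁−1)(1+β(K₂−1)) + z₂(K₂−1)(1+β(K₁−1)) = 0
⇒ β = [z₁(K₁−1)+z₂(K₂−1)] / [−(K₁−1)(K₂−1)] = 0.6575/0.8736 = 0.753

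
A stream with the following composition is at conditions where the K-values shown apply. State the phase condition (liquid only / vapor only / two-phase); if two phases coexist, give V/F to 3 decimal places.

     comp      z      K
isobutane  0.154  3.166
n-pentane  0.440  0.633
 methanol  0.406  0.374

ΣzᵢKᵢ = 0.918; Σzᵢ/Kᵢ = 1.829.
Since ΣzᵢKᵢ < 1 the mixture is below its bubble point — single liquid phase.

liquid only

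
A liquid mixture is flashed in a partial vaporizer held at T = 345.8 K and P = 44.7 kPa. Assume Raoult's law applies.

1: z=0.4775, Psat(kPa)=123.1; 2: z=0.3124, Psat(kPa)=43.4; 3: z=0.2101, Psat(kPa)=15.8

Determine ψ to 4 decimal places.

ψ = 0.8869

Raoult's law: Kᵢ = Pᵢˢᵃᵗ/P = Pᵢˢᵃᵗ/44.7.
  K_1 = 123.1/44.7 = 2.753915, K_2 = 43.4/44.7 = 0.970917, K_3 = 15.8/44.7 = 0.353468
Let ψ = V/F and solve Σ zᵢ(Kᵢ−1)/(1+ψ(Kᵢ−1)) = 0.
g(0) = ΣzᵢKᵢ − 1 = 0.6926 and g(1) = 1 − Σzᵢ/Kᵢ = -0.0895, so a root lies in (0, 1).
Iterate (Newton) starting at ψ = 0.5:
  ψ = 0.5000: g = 0.23625, g' = -0.6090 → ψ = 0.8879
  ψ = 0.8879: g = -0.00078, g' = -0.7090 → ψ = 0.8869
Converged at ψ = 0.8869.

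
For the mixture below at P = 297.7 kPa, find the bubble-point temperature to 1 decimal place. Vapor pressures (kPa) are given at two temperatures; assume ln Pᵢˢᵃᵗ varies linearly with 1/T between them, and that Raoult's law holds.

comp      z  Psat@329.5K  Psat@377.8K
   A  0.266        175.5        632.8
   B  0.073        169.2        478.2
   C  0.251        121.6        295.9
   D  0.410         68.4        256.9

T = 366.5 K

Bubble-point temperature: ΣzᵢPᵢˢᵃᵗ(T) = P. Interpolate ln Pᵢˢᵃᵗ = aᵢ + bᵢ/T.
  T = 329.5 K: ΣzᵢPᵢˢᵃᵗ = 117.60 kPa
  T = 377.8 K: ΣzᵢPᵢˢᵃᵗ = 382.83 kPa
  T = 353.6 K: ΣzᵢPᵢˢᵃᵗ = 219.80 kPa
  T = 365.7 K: ΣzᵢPᵢˢᵃᵗ = 292.52 kPa
  T = 371.8 K: ΣzᵢPᵢˢᵃᵗ = 335.69 kPa
  T = 368.8 K: ΣzᵢPᵢˢᵃᵗ = 313.88 kPa
  T = 367.2 K: ΣzᵢPᵢˢᵃᵗ = 302.71 kPa
Interpolating between 365.7 K and 367.2 K gives T ≈ 366.5 K.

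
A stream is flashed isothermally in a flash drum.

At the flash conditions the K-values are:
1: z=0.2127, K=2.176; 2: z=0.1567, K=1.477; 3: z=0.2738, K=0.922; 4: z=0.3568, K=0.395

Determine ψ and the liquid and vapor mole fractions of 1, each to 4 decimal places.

Iterate (Newton) starting at ψ = 0.44:
  ψ = 0.4400: g = -0.08967, g' = -0.3964 → ψ = 0.2138
  ψ = 0.2138: g = -0.00195, g' = -0.3912 → ψ = 0.2088
Converged at ψ = 0.2088.
Compositions from xᵢ = zᵢ/(1+ψ(Kᵢ−1)), yᵢ = Kᵢxᵢ:
  1: x = 0.1708, y = 0.3716
  2: x = 0.1425, y = 0.2105
  3: x = 0.2783, y = 0.2566
  4: x = 0.4084, y = 0.1613

ψ = 0.2088, x_1 = 0.1708, y_1 = 0.3716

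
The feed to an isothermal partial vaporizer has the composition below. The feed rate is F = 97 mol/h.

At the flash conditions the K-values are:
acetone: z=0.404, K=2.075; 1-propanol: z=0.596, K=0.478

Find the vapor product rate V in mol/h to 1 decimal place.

V = 21.3 mol/h

Rachford–Rice: g(ψ) = Σ zᵢ(Kᵢ−1)/(1+ψ(Kᵢ−1)) = 0.
Check two-phase: ΣzᵢKᵢ = 1.123 > 1 and Σzᵢ/Kᵢ = 1.442 > 1, so g(0) = 0.123 > 0 and g(1) = -0.442 < 0.
Binary case is linear: z₁(K₁−1)(1+ψ(K₂−1)) + z₂(K₂−1)(1+ψ(K₁−1)) = 0
⇒ ψ = [z₁(K₁−1)+z₂(K₂−1)] / [−(K₁−1)(K₂−1)] = 0.1232/0.5612 = 0.220
Then V = ψ·F = 0.2195·97 = 21.3 mol/h and L = F − V = 75.7 mol/h.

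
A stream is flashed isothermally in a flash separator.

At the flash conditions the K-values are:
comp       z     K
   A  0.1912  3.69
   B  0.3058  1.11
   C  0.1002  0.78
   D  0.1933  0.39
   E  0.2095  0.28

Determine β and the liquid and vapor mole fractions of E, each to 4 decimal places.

Let β = V/F and solve Σ zᵢ(Kᵢ−1)/(1+β(Kᵢ−1)) = 0.
Feasibility: ΣzᵢKᵢ = 1.2572, Σzᵢ/Kᵢ = 1.6996 — both > 1, two phases present.
Newton iteration, β⁰ = 0.5:
  β = 0.5000: g = -0.17890, g' = -0.6751 → β = 0.2350
  β = 0.2350: g = 0.00546, g' = -0.7836 → β = 0.2420
Converged at β = 0.2420.
Compositions from xᵢ = zᵢ/(1+β(Kᵢ−1)), yᵢ = Kᵢxᵢ:
  A: x = 0.1158, y = 0.4273
  B: x = 0.2979, y = 0.3306
  C: x = 0.1058, y = 0.0826
  D: x = 0.2268, y = 0.0884
  E: x = 0.2537, y = 0.0710

β = 0.2420, x_E = 0.2537, y_E = 0.0710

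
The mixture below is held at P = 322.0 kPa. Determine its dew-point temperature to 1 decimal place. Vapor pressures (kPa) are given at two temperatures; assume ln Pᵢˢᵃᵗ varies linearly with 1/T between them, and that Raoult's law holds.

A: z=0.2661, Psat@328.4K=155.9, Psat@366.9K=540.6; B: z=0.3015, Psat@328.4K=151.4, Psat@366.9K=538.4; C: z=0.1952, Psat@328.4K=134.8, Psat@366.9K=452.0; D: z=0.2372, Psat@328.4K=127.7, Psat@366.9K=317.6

T = 354.8 K

Dew-point temperature: Σzᵢ·P/Pᵢˢᵃᵗ(T) = 1. Interpolate ln Pᵢˢᵃᵗ = aᵢ + bᵢ/T.
  T = 328.4 K: ΣzᵢP/Pᵢˢᵃᵗ = 2.2552
  T = 366.9 K: ΣzᵢP/Pᵢˢᵃᵗ = 0.7184
  T = 347.6 K: ΣzᵢP/Pᵢˢᵃᵗ = 1.2313
  T = 357.2 K: ΣzᵢP/Pᵢˢᵃᵗ = 0.9344
  T = 352.4 K: ΣzᵢP/Pᵢˢᵃᵗ = 1.0704
  T = 354.8 K: ΣzᵢP/Pᵢˢᵃᵗ = 0.9996
Interpolating between 352.4 K and 354.8 K gives T ≈ 354.8 K.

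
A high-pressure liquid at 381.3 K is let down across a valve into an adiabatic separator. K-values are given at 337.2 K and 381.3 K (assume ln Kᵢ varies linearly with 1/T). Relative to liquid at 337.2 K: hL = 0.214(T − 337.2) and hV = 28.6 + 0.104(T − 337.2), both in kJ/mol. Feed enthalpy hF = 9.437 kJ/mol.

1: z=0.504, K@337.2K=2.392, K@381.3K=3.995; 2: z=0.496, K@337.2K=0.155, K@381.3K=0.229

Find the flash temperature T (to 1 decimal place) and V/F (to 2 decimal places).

T = 343.3 K, V/F = 0.29

Adiabatic flash: solve Rachford–Rice at each trial T, then check hF = ψ·hV(T) + (1−ψ)·hL(T).
  T = 337.2 K: K = (2.392, 0.155), RR gives ψ = 0.240, H_out = 6.868 kJ/mol
  T = 381.3 K: K = (3.995, 0.229), RR gives ψ = 0.488, H_out = 21.029 kJ/mol
  T = 359.2 K: K = (3.139, 0.191), RR gives ψ = 0.391, H_out = 14.937 kJ/mol
  T = 348.2 K: K = (2.752, 0.172), RR gives ψ = 0.326, H_out = 11.280 kJ/mol
  T = 342.7 K: K = (2.568, 0.164), RR gives ψ = 0.286, H_out = 9.194 kJ/mol
  T = 345.4 K: K = (2.658, 0.168), RR gives ψ = 0.306, H_out = 10.244 kJ/mol
  T = 344.0 K: K = (2.611, 0.166), RR gives ψ = 0.296, H_out = 9.706 kJ/mol
Linear interpolation between T = 342.7 (H_out = 9.194) and T = 344.0 (H_out = 9.706) on hF = 9.437 gives T ≈ 343.3 K, at which ψ = 0.29.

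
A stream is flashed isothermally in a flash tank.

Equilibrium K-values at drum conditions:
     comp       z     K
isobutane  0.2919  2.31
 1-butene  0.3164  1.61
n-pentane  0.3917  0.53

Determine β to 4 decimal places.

Let β = V/F and solve Σ zᵢ(Kᵢ−1)/(1+β(Kᵢ−1)) = 0.
g(0) = ΣzᵢKᵢ − 1 = 0.3913 and g(1) = 1 − Σzᵢ/Kᵢ = -0.0619, so a root lies in (0, 1).
Newton–Raphson from β = 0.7:
  β = 0.7000: g = 0.06036, g' = -0.3863 → β = 0.8562
  β = 0.8562: g = -0.00107, g' = -0.4044 → β = 0.8536
Converged at β = 0.8536.

β = 0.8536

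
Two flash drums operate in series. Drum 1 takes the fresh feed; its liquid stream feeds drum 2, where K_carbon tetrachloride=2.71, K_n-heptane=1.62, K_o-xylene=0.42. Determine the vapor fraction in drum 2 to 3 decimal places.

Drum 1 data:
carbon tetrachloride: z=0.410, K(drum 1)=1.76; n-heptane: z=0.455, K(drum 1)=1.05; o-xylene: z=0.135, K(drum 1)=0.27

Drum 1:
Newton–Raphson from ψ₁ = 0.48:
  ψ₁ = 0.480: g = 0.0988, g' = -0.299 → ψ₁ = 0.811
  ψ₁ = 0.811: g = -0.0268, g' = -0.524 → ψ₁ = 0.760
  ψ₁ = 0.760: g = -0.0017, g' = -0.459 → ψ₁ = 0.756
Converged at ψ₁ = 0.756.
Drum-1 compositions:
  carbon tetrachloride: x = 0.260, y = 0.458
  n-heptane: x = 0.438, y = 0.460
  o-xylene: x = 0.301, y = 0.081
Drum-2 feed = drum-1 liquid: z₂ = (0.2604, 0.4384, 0.3011).
Drum 2:
Rachford–Rice: g(ψ₂) = Σ zᵢ(Kᵢ−1)/(1+ψ₂(Kᵢ−1)) = 0.
Check two-phase: ΣzᵢKᵢ = 1.542 > 1 and Σzᵢ/Kᵢ = 1.084 > 1, so g(0) = 0.542 > 0 and g(1) = -0.084 < 0.
Newton iteration, ψ₂⁰ = 0.5:
  ψ₂ = 0.500: g = 0.2016, g' = -0.520 → ψ₂ = 0.887
  ψ₂ = 0.887: g = -0.0076, g' = -0.620 → ψ₂ = 0.875
Converged at ψ₂ = 0.875.
  carbon tetrachloride: x = 0.104, y = 0.283
  n-heptane: x = 0.284, y = 0.460
  o-xylene: x = 0.611, y = 0.257

V/F (drum 2) = 0.875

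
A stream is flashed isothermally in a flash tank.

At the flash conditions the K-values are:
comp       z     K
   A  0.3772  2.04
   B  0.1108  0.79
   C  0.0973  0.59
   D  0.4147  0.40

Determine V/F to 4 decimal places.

V/F = 0.1488

Rachford–Rice: g(V/F) = Σ zᵢ(Kᵢ−1)/(1+V/F(Kᵢ−1)) = 0.
Check two-phase: ΣzᵢKᵢ = 1.0803 > 1 and Σzᵢ/Kᵢ = 1.5268 > 1, so g(0) = 0.0803 > 0 and g(1) = -0.5268 < 0.
Newton iteration, V/F⁰ = 0.5:
  V/F = 0.5000: g = -0.17355, g' = -0.5132 → V/F = 0.1619
  V/F = 0.1619: g = -0.00663, g' = -0.5060 → V/F = 0.1488
Converged at V/F = 0.1488.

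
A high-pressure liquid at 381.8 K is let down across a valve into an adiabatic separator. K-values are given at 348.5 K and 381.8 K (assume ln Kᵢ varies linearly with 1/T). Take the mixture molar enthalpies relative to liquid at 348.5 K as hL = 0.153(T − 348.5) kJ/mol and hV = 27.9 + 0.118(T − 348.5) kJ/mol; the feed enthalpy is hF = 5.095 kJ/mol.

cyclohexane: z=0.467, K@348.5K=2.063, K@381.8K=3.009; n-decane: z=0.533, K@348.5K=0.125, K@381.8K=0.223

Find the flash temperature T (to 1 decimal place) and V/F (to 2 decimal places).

T = 357.3 K, V/F = 0.14

Adiabatic flash: solve Rachford–Rice at each trial T, then check hF = ψ·hV(T) + (1−ψ)·hL(T).
  T = 348.5 K: K = (2.063, 0.125), RR gives ψ = 0.032, H_out = 0.901 kJ/mol
  T = 381.8 K: K = (3.009, 0.223), RR gives ψ = 0.336, H_out = 14.070 kJ/mol
  T = 365.1 K: K = (2.512, 0.169), RR gives ψ = 0.209, H_out = 8.260 kJ/mol
  T = 356.8 K: K = (2.281, 0.146), RR gives ψ = 0.131, H_out = 4.882 kJ/mol
  T = 361.0 K: K = (2.396, 0.157), RR gives ψ = 0.172, H_out = 6.650 kJ/mol
  T = 358.9 K: K = (2.339, 0.152), RR gives ψ = 0.152, H_out = 5.783 kJ/mol
Linear interpolation between T = 356.8 (H_out = 4.882) and T = 358.9 (H_out = 5.783) on hF = 5.095 gives T ≈ 357.3 K, at which ψ = 0.14.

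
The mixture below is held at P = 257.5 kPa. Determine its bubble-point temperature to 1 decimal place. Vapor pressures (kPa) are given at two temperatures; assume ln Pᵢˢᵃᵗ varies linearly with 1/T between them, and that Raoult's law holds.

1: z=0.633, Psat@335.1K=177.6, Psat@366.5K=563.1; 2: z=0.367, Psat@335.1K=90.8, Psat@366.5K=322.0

T = 349.5 K

Bubble-point temperature: ΣzᵢPᵢˢᵃᵗ(T) = P. Interpolate ln Pᵢˢᵃᵗ = aᵢ + bᵢ/T.
  T = 335.1 K: ΣzᵢPᵢˢᵃᵗ = 145.74 kPa
  T = 366.5 K: ΣzᵢPᵢˢᵃᵗ = 474.62 kPa
  T = 350.8 K: ΣzᵢPᵢˢᵃᵗ = 269.97 kPa
  T = 343.0 K: ΣzᵢPᵢˢᵃᵗ = 200.14 kPa
  T = 346.9 K: ΣzᵢPᵢˢᵃᵗ = 232.84 kPa
  T = 348.9 K: ΣzᵢPᵢˢᵃᵗ = 251.30 kPa
Interpolating between 348.9 K and 350.8 K gives T ≈ 349.5 K.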